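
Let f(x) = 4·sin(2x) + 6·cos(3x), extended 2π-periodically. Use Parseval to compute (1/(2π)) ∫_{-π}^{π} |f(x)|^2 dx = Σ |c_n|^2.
Σ |c_n|^2 = 26

Expand |f|^2 and use orthogonality of {sin(nx), cos(mx)} on [-π, π]:
  ∫_{-π}^{π} sin(nx)^2 dx = π, ∫ cos(mx)^2 dx = π, and cross terms integrate to 0.
So ∫_{-π}^{π} f(x)^2 dx = 4^2 · π + 6^2 · π = (16 + 36)π.
Divide by 2π: (16 + 36)/2 = 26.
By Parseval, this equals Σ |c_n|^2.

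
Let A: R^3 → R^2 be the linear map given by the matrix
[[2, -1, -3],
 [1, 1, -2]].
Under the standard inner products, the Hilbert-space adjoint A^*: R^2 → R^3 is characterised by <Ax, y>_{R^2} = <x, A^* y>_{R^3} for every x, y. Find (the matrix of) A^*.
A^* = A^T =
[[2, 1],
 [-1, 1],
 [-3, -2]]

For real matrices with standard dot products, the defining identity <Ax, y> = <x, A^* y> gives (Ax)^T y = x^T (A^*) y, i.e. x^T A^T y = x^T (A^*) y. Since this holds for all x, y, we must have A^* = A^T. Therefore
A^* =
[[2, 1],
 [-1, 1],
 [-3, -2]].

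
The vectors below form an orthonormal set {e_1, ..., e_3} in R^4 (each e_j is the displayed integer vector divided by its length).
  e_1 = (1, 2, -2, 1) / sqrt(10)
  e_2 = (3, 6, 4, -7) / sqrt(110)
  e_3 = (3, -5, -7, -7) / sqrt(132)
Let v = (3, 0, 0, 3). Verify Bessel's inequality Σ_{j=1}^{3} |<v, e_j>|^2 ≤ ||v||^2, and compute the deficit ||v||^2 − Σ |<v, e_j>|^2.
Σ |<v, e_j>|^2 = 6; ||v||^2 = 18; deficit = 12

Write each e_j = u_j / sqrt(<u_j, u_j>) where u_j is the displayed integer vector. Then <v, e_j> = <v, u_j> / sqrt(<u_j, u_j>), so |<v, e_j>|^2 = <v, u_j>^2 / <u_j, u_j>.
Coefficients: <v, e_1> = 6/sqrt(10), <v, e_2> = -12/sqrt(110), <v, e_3> = -12/sqrt(132).
Square and sum: Σ |<v, e_j>|^2 = 6.
Compute ||v||^2 = v·v = 18.
Deficit = 18 − 6 = 12 ≥ 0, confirming Bessel's inequality. (The deficit equals ||v − Σ <v,e_j> e_j||^2, the squared distance from v to span{e_j}.)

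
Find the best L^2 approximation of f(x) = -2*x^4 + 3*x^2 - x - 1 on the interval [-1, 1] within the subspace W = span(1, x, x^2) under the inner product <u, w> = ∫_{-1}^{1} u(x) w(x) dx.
g(x) = 9*x^2/7 - x - 29/35

The best approximation g ∈ W is the orthogonal projection of f onto W. Writing g = a_0 + a_1 x + a_2 x^2, the coefficients solve the normal equations G · a = b where
  G_{ij} = <φ_i, φ_j> and b_i = <f, φ_i>, with φ_0 = 1, φ_1 = x, φ_2 = x^2.
G =
  [2, 0, 2/3]
  [0, 2/3, 0]
  [2/3, 0, 2/5],
b = (-4/5, -2/3, -4/105).
Solving gives a_0 = -29/35, a_1 = -1, a_2 = 9/7, so
  g(x) = 9*x^2/7 - x - 29/35.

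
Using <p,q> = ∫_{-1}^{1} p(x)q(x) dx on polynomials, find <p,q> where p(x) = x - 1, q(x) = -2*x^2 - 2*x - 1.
<p,q> = 2

Expand the product: p(x)·q(x) = -2*x^3 + x + 1.
∫_{-1}^{1} of each monomial x^k gives [2/(k+1) if k even, 0 if k odd]. Integrating term-by-term (or equivalently evaluating the antiderivative F(x) = -x^4/2 + x^2/2 + x at the endpoints):
  F(1) − F(−1) = 1 − (-1) = 2.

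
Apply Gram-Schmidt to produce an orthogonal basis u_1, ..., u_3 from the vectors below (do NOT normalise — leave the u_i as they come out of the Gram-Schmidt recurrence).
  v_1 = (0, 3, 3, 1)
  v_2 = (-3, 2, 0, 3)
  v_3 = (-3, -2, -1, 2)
Orthogonal basis:
  u_1 = (0, 3, 3, 1)
  u_2 = (-3, 11/19, -27/19, 48/19)
  u_3 = (-195/337, -459/337, 422/337, 111/337)

Apply the Gram-Schmidt recurrence
  u_1 = v_1
  u_i = v_i − Σ_{j<i} ((v_i · u_j) / (u_j · u_j)) · u_j.

Step by step this gives:
  u_1 = (0, 3, 3, 1)
  u_2 = (-3, 11/19, -27/19, 48/19)
  u_3 = (-195/337, -459/337, 422/337, 111/337)

Orthogonality check:
  u_2 · u_1 = 0 (should be 0)
  u_3 · u_1 = 0 (should be 0)
  u_3 · u_2 = 0 (should be 0)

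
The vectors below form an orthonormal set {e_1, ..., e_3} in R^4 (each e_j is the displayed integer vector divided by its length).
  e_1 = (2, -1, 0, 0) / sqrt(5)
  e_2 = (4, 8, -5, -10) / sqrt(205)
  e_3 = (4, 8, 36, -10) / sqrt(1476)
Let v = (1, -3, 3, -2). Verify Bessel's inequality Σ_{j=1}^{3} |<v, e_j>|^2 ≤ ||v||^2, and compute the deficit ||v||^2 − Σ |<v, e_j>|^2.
Σ |<v, e_j>|^2 = 14; ||v||^2 = 23; deficit = 9

Write each e_j = u_j / sqrt(<u_j, u_j>) where u_j is the displayed integer vector. Then <v, e_j> = <v, u_j> / sqrt(<u_j, u_j>), so |<v, e_j>|^2 = <v, u_j>^2 / <u_j, u_j>.
Coefficients: <v, e_1> = 5/sqrt(5), <v, e_2> = -15/sqrt(205), <v, e_3> = 108/sqrt(1476).
Square and sum: Σ |<v, e_j>|^2 = 14.
Compute ||v||^2 = v·v = 23.
Deficit = 23 − 14 = 9 ≥ 0, confirming Bessel's inequality. (The deficit equals ||v − Σ <v,e_j> e_j||^2, the squared distance from v to span{e_j}.)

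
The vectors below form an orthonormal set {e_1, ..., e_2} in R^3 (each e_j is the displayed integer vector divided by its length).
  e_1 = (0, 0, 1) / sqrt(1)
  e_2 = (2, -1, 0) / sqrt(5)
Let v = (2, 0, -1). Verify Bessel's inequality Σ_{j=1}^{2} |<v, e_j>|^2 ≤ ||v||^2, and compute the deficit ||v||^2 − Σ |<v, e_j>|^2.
Σ |<v, e_j>|^2 = 21/5; ||v||^2 = 5; deficit = 4/5

Write each e_j = u_j / sqrt(<u_j, u_j>) where u_j is the displayed integer vector. Then <v, e_j> = <v, u_j> / sqrt(<u_j, u_j>), so |<v, e_j>|^2 = <v, u_j>^2 / <u_j, u_j>.
Coefficients: <v, e_1> = -1/sqrt(1), <v, e_2> = 4/sqrt(5).
Square and sum: Σ |<v, e_j>|^2 = 21/5.
Compute ||v||^2 = v·v = 5.
Deficit = 5 − 21/5 = 4/5 ≥ 0, confirming Bessel's inequality. (The deficit equals ||v − Σ <v,e_j> e_j||^2, the squared distance from v to span{e_j}.)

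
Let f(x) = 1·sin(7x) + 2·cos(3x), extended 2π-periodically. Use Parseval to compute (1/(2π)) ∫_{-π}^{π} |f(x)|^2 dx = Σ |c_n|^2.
Σ |c_n|^2 = 5/2

Expand |f|^2 and use orthogonality of {sin(nx), cos(mx)} on [-π, π]:
  ∫_{-π}^{π} sin(nx)^2 dx = π, ∫ cos(mx)^2 dx = π, and cross terms integrate to 0.
So ∫_{-π}^{π} f(x)^2 dx = 1^2 · π + 2^2 · π = (1 + 4)π.
Divide by 2π: (1 + 4)/2 = 5/2.
By Parseval, this equals Σ |c_n|^2.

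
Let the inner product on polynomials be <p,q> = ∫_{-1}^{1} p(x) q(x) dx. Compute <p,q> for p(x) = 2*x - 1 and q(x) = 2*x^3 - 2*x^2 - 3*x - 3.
<p,q> = 74/15

Expand the product: p(x)·q(x) = 4*x^4 - 6*x^3 - 4*x^2 - 3*x + 3.
∫_{-1}^{1} of each monomial x^k gives [2/(k+1) if k even, 0 if k odd]. Integrating term-by-term (or equivalently evaluating the antiderivative F(x) = 4*x^5/5 - 3*x^4/2 - 4*x^3/3 - 3*x^2/2 + 3*x at the endpoints):
  F(1) − F(−1) = -8/15 − (-82/15) = 74/15.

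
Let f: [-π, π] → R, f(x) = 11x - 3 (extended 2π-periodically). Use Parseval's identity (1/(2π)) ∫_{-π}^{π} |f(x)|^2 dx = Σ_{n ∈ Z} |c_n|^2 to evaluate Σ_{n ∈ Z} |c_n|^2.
Σ |c_n|^2 = 121π^2/3 + 9

Expand and integrate term by term over [-π, π]:
  ∫ (11x)^2 dx = 121·(2π^3/3); ∫ 2·11·(-3)·x dx = 0 (odd integrand); ∫ (-3)^2 dx = 9·2π.
So (1/(2π)) ∫_{-π}^{π} (11x - 3)^2 dx = 121π^2/3 + 9 = 121π^2/3 + 9.
Parseval ⇒ Σ |c_n|^2 = 121π^2/3 + 9.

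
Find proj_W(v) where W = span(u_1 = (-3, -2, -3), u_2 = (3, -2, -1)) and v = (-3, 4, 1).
proj_W(v) = (-63/19, 58/19, 37/19)

Set up U = [u_1 | ... | u_2] ∈ R^(3×2). The projector onto W = col(U) is P = U (U^T U)^(-1) U^T.
Compute U^T U =
  [22, -2]
  [-2, 14],
and U^T v = (-2, -18).
Solve U^T U · c = U^T v for the coefficients: c = (-4/19, -25/19). The projection is proj_W(v) = U c.
Check: (v - proj_W(v)) · u_1 = 0  (should be 0).
Check: (v - proj_W(v)) · u_2 = 0  (should be 0).
Result: proj_W(v) = (-63/19, 58/19, 37/19).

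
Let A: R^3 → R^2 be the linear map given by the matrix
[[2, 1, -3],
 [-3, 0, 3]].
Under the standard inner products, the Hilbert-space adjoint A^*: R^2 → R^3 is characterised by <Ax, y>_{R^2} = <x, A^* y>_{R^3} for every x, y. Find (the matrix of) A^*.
A^* = A^T =
[[2, -3],
 [1, 0],
 [-3, 3]]

For real matrices with standard dot products, the defining identity <Ax, y> = <x, A^* y> gives (Ax)^T y = x^T (A^*) y, i.e. x^T A^T y = x^T (A^*) y. Since this holds for all x, y, we must have A^* = A^T. Therefore
A^* =
[[2, -3],
 [1, 0],
 [-3, 3]].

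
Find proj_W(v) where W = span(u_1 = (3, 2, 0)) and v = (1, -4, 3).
proj_W(v) = (-15/13, -10/13, 0)

Set up U = [u_1 | ... | u_1] ∈ R^(3×1). The projector onto W = col(U) is P = U (U^T U)^(-1) U^T.
Compute U^T U =
  [13],
and U^T v = (-5).
Solve U^T U · c = U^T v for the coefficients: c = (-5/13). The projection is proj_W(v) = U c.
Check: (v - proj_W(v)) · u_1 = 0  (should be 0).
Result: proj_W(v) = (-15/13, -10/13, 0).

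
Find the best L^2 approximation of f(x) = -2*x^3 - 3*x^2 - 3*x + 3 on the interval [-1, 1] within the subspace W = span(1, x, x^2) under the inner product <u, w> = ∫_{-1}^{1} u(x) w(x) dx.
g(x) = -3*x^2 - 21*x/5 + 3

The best approximation g ∈ W is the orthogonal projection of f onto W. Writing g = a_0 + a_1 x + a_2 x^2, the coefficients solve the normal equations G · a = b where
  G_{ij} = <φ_i, φ_j> and b_i = <f, φ_i>, with φ_0 = 1, φ_1 = x, φ_2 = x^2.
G =
  [2, 0, 2/3]
  [0, 2/3, 0]
  [2/3, 0, 2/5],
b = (4, -14/5, 4/5).
Solving gives a_0 = 3, a_1 = -21/5, a_2 = -3, so
  g(x) = -3*x^2 - 21*x/5 + 3.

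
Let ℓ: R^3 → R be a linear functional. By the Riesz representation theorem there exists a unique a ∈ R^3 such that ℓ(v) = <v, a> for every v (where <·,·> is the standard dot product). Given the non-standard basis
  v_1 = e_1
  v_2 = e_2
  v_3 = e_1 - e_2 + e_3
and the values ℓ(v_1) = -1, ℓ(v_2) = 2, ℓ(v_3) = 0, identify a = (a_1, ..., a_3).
a = (-1, 2, 3)

Write a = (a_1, ..., a_3) in the standard basis. For each basis vector v_i, ℓ(v_i) = <v_i, a> is a linear equation in the a_j's. Collect the n equations into a matrix system V a = ℓ, where row i of V is v_i (expressed in the standard basis). Since V is invertible (lower-triangular with 1s on the diagonal, up to permutation), solve by back-substitution:
  V =
[[1, 0, 0],
 [0, 1, 0],
 [1, -1, 1]]
  V a = (-1, 2, 0)
Solving gives a = (-1, 2, 3).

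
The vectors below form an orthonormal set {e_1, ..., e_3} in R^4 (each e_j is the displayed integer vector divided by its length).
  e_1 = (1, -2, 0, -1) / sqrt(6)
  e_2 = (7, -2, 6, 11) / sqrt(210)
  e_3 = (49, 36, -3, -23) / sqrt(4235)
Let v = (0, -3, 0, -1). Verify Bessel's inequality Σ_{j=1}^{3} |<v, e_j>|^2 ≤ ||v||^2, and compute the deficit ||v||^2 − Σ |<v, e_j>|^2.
Σ |<v, e_j>|^2 = 1209/121; ||v||^2 = 10; deficit = 1/121

Write each e_j = u_j / sqrt(<u_j, u_j>) where u_j is the displayed integer vector. Then <v, e_j> = <v, u_j> / sqrt(<u_j, u_j>), so |<v, e_j>|^2 = <v, u_j>^2 / <u_j, u_j>.
Coefficients: <v, e_1> = 7/sqrt(6), <v, e_2> = -5/sqrt(210), <v, e_3> = -85/sqrt(4235).
Square and sum: Σ |<v, e_j>|^2 = 1209/121.
Compute ||v||^2 = v·v = 10.
Deficit = 10 − 1209/121 = 1/121 ≥ 0, confirming Bessel's inequality. (The deficit equals ||v − Σ <v,e_j> e_j||^2, the squared distance from v to span{e_j}.)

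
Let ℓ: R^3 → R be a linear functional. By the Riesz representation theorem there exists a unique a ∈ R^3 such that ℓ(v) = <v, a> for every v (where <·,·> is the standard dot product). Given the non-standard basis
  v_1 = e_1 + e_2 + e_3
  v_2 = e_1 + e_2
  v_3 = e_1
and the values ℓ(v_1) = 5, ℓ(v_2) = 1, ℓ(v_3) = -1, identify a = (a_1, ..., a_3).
a = (-1, 2, 4)

Write a = (a_1, ..., a_3) in the standard basis. For each basis vector v_i, ℓ(v_i) = <v_i, a> is a linear equation in the a_j's. Collect the n equations into a matrix system V a = ℓ, where row i of V is v_i (expressed in the standard basis). Since V is invertible (lower-triangular with 1s on the diagonal, up to permutation), solve by back-substitution:
  V =
[[1, 1, 1],
 [1, 1, 0],
 [1, 0, 0]]
  V a = (5, 1, -1)
Solving gives a = (-1, 2, 4).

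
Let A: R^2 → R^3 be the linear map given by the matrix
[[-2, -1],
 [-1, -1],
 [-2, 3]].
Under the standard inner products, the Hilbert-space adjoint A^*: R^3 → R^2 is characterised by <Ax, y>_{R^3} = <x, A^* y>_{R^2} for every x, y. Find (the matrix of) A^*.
A^* = A^T =
[[-2, -1, -2],
 [-1, -1, 3]]

For real matrices with standard dot products, the defining identity <Ax, y> = <x, A^* y> gives (Ax)^T y = x^T (A^*) y, i.e. x^T A^T y = x^T (A^*) y. Since this holds for all x, y, we must have A^* = A^T. Therefore
A^* =
[[-2, -1, -2],
 [-1, -1, 3]].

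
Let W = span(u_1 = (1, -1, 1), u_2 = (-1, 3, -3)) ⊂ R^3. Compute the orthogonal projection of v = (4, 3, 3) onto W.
proj_W(v) = (4, 0, 0)

Set up U = [u_1 | ... | u_2] ∈ R^(3×2). The projector onto W = col(U) is P = U (U^T U)^(-1) U^T.
Compute U^T U =
  [3, -7]
  [-7, 19],
and U^T v = (4, -4).
Solve U^T U · c = U^T v for the coefficients: c = (6, 2). The projection is proj_W(v) = U c.
Check: (v - proj_W(v)) · u_1 = 0  (should be 0).
Check: (v - proj_W(v)) · u_2 = 0  (should be 0).
Result: proj_W(v) = (4, 0, 0).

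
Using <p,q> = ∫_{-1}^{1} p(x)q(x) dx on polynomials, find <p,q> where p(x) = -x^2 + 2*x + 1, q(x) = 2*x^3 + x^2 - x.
<p,q> = 8/15

Expand the product: p(x)·q(x) = -2*x^5 + 3*x^4 + 5*x^3 - x^2 - x.
∫_{-1}^{1} of each monomial x^k gives [2/(k+1) if k even, 0 if k odd]. Integrating term-by-term (or equivalently evaluating the antiderivative F(x) = -x^6/3 + 3*x^5/5 + 5*x^4/4 - x^3/3 - x^2/2 at the endpoints):
  F(1) − F(−1) = 41/60 − (3/20) = 8/15.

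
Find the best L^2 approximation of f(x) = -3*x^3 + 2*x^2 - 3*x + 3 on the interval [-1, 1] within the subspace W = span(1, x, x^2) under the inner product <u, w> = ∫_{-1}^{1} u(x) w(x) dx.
g(x) = 2*x^2 - 24*x/5 + 3

The best approximation g ∈ W is the orthogonal projection of f onto W. Writing g = a_0 + a_1 x + a_2 x^2, the coefficients solve the normal equations G · a = b where
  G_{ij} = <φ_i, φ_j> and b_i = <f, φ_i>, with φ_0 = 1, φ_1 = x, φ_2 = x^2.
G =
  [2, 0, 2/3]
  [0, 2/3, 0]
  [2/3, 0, 2/5],
b = (22/3, -16/5, 14/5).
Solving gives a_0 = 3, a_1 = -24/5, a_2 = 2, so
  g(x) = 2*x^2 - 24*x/5 + 3.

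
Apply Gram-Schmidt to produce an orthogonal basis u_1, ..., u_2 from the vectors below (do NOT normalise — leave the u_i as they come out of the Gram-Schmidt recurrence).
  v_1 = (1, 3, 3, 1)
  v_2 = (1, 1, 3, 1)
Orthogonal basis:
  u_1 = (1, 3, 3, 1)
  u_2 = (3/10, -11/10, 9/10, 3/10)

Apply the Gram-Schmidt recurrence
  u_1 = v_1
  u_i = v_i − Σ_{j<i} ((v_i · u_j) / (u_j · u_j)) · u_j.

Step by step this gives:
  u_1 = (1, 3, 3, 1)
  u_2 = (3/10, -11/10, 9/10, 3/10)

Orthogonality check:
  u_2 · u_1 = 0 (should be 0)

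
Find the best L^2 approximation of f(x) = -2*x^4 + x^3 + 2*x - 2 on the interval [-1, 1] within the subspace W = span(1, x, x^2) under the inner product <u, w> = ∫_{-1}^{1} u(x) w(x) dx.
g(x) = -12*x^2/7 + 13*x/5 - 64/35

The best approximation g ∈ W is the orthogonal projection of f onto W. Writing g = a_0 + a_1 x + a_2 x^2, the coefficients solve the normal equations G · a = b where
  G_{ij} = <φ_i, φ_j> and b_i = <f, φ_i>, with φ_0 = 1, φ_1 = x, φ_2 = x^2.
G =
  [2, 0, 2/3]
  [0, 2/3, 0]
  [2/3, 0, 2/5],
b = (-24/5, 26/15, -40/21).
Solving gives a_0 = -64/35, a_1 = 13/5, a_2 = -12/7, so
  g(x) = -12*x^2/7 + 13*x/5 - 64/35.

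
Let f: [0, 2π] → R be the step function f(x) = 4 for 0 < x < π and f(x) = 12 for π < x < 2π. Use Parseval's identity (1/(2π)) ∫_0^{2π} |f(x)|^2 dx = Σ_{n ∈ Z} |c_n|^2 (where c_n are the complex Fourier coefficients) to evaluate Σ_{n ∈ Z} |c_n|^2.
Σ |c_n|^2 = 80

Parseval equates the L^2 energy of f (normalised by 1/(2π)) with the ℓ^2 sum of its Fourier coefficients: (1/(2π)) ∫_0^{2π} |f|^2 = Σ |c_n|^2.
Compute the left side: (1/(2π)) [∫_0^π 4^2 dx + ∫_π^{2π} 12^2 dx] = (1/(2π)) · (16π + 144π) = (16 + 144)/2 = 80.
So Σ_{n ∈ Z} |c_n|^2 = 80.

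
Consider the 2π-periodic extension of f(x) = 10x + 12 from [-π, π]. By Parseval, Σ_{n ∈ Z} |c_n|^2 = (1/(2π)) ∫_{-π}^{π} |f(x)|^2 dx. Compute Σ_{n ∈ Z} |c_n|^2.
Σ |c_n|^2 = 100π^2/3 + 144

Expand and integrate term by term over [-π, π]:
  ∫ (10x)^2 dx = 100·(2π^3/3); ∫ 2·10·(12)·x dx = 0 (odd integrand); ∫ 12^2 dx = 144·2π.
So (1/(2π)) ∫_{-π}^{π} (10x + 12)^2 dx = 100π^2/3 + 144 = 100π^2/3 + 144.
Parseval ⇒ Σ |c_n|^2 = 100π^2/3 + 144.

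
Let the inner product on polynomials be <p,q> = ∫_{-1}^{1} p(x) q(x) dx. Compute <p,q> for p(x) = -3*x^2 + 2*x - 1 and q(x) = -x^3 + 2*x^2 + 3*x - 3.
<p,q> = 172/15

Expand the product: p(x)·q(x) = 3*x^5 - 8*x^4 - 4*x^3 + 13*x^2 - 9*x + 3.
∫_{-1}^{1} of each monomial x^k gives [2/(k+1) if k even, 0 if k odd]. Integrating term-by-term (or equivalently evaluating the antiderivative F(x) = x^6/2 - 8*x^5/5 - x^4 + 13*x^3/3 - 9*x^2/2 + 3*x at the endpoints):
  F(1) − F(−1) = 11/15 − (-161/15) = 172/15.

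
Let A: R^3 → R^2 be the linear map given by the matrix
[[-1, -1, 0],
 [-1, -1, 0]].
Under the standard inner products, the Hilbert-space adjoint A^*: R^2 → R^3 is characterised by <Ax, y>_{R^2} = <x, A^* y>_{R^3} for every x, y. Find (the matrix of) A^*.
A^* = A^T =
[[-1, -1],
 [-1, -1],
 [0, 0]]

For real matrices with standard dot products, the defining identity <Ax, y> = <x, A^* y> gives (Ax)^T y = x^T (A^*) y, i.e. x^T A^T y = x^T (A^*) y. Since this holds for all x, y, we must have A^* = A^T. Therefore
A^* =
[[-1, -1],
 [-1, -1],
 [0, 0]].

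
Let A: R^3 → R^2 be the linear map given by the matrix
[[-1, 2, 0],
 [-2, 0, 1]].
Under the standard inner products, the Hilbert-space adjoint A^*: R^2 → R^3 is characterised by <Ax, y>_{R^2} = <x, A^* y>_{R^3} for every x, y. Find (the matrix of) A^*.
A^* = A^T =
[[-1, -2],
 [2, 0],
 [0, 1]]

For real matrices with standard dot products, the defining identity <Ax, y> = <x, A^* y> gives (Ax)^T y = x^T (A^*) y, i.e. x^T A^T y = x^T (A^*) y. Since this holds for all x, y, we must have A^* = A^T. Therefore
A^* =
[[-1, -2],
 [2, 0],
 [0, 1]].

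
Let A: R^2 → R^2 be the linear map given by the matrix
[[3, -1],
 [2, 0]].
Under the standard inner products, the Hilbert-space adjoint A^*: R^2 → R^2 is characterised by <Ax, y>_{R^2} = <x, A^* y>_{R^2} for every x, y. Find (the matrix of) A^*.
A^* = A^T =
[[3, 2],
 [-1, 0]]

For real matrices with standard dot products, the defining identity <Ax, y> = <x, A^* y> gives (Ax)^T y = x^T (A^*) y, i.e. x^T A^T y = x^T (A^*) y. Since this holds for all x, y, we must have A^* = A^T. Therefore
A^* =
[[3, 2],
 [-1, 0]].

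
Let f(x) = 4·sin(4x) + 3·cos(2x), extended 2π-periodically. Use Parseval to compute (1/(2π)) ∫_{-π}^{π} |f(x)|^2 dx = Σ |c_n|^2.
Σ |c_n|^2 = 25/2

Expand |f|^2 and use orthogonality of {sin(nx), cos(mx)} on [-π, π]:
  ∫_{-π}^{π} sin(nx)^2 dx = π, ∫ cos(mx)^2 dx = π, and cross terms integrate to 0.
So ∫_{-π}^{π} f(x)^2 dx = 4^2 · π + 3^2 · π = (16 + 9)π.
Divide by 2π: (16 + 9)/2 = 25/2.
By Parseval, this equals Σ |c_n|^2.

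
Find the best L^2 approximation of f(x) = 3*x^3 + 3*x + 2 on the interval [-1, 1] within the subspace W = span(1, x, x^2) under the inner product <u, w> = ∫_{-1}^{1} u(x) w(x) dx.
g(x) = 24*x/5 + 2

The best approximation g ∈ W is the orthogonal projection of f onto W. Writing g = a_0 + a_1 x + a_2 x^2, the coefficients solve the normal equations G · a = b where
  G_{ij} = <φ_i, φ_j> and b_i = <f, φ_i>, with φ_0 = 1, φ_1 = x, φ_2 = x^2.
G =
  [2, 0, 2/3]
  [0, 2/3, 0]
  [2/3, 0, 2/5],
b = (4, 16/5, 4/3).
Solving gives a_0 = 2, a_1 = 24/5, a_2 = 0, so
  g(x) = 24*x/5 + 2.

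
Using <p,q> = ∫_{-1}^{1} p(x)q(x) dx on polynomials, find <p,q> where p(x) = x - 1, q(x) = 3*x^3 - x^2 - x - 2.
<p,q> = 26/5

Expand the product: p(x)·q(x) = 3*x^4 - 4*x^3 - x + 2.
∫_{-1}^{1} of each monomial x^k gives [2/(k+1) if k even, 0 if k odd]. Integrating term-by-term (or equivalently evaluating the antiderivative F(x) = 3*x^5/5 - x^4 - x^2/2 + 2*x at the endpoints):
  F(1) − F(−1) = 11/10 − (-41/10) = 26/5.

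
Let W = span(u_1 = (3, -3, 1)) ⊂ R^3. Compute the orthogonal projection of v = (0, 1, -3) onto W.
proj_W(v) = (-18/19, 18/19, -6/19)

Set up U = [u_1 | ... | u_1] ∈ R^(3×1). The projector onto W = col(U) is P = U (U^T U)^(-1) U^T.
Compute U^T U =
  [19],
and U^T v = (-6).
Solve U^T U · c = U^T v for the coefficients: c = (-6/19). The projection is proj_W(v) = U c.
Check: (v - proj_W(v)) · u_1 = 0  (should be 0).
Result: proj_W(v) = (-18/19, 18/19, -6/19).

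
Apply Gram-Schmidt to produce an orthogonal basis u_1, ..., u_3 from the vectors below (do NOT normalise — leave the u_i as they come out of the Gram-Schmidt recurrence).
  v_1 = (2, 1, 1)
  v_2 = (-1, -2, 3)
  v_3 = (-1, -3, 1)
Orthogonal basis:
  u_1 = (2, 1, 1)
  u_2 = (-2/3, -11/6, 19/6)
  u_3 = (65/83, -91/83, -39/83)

Apply the Gram-Schmidt recurrence
  u_1 = v_1
  u_i = v_i − Σ_{j<i} ((v_i · u_j) / (u_j · u_j)) · u_j.

Step by step this gives:
  u_1 = (2, 1, 1)
  u_2 = (-2/3, -11/6, 19/6)
  u_3 = (65/83, -91/83, -39/83)

Orthogonality check:
  u_2 · u_1 = 0 (should be 0)
  u_3 · u_1 = 0 (should be 0)
  u_3 · u_2 = 0 (should be 0)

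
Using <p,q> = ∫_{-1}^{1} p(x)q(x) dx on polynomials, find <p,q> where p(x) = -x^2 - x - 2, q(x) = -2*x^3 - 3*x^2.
<p,q> = 6

Expand the product: p(x)·q(x) = 2*x^5 + 5*x^4 + 7*x^3 + 6*x^2.
∫_{-1}^{1} of each monomial x^k gives [2/(k+1) if k even, 0 if k odd]. Integrating term-by-term (or equivalently evaluating the antiderivative F(x) = x^6/3 + x^5 + 7*x^4/4 + 2*x^3 at the endpoints):
  F(1) − F(−1) = 61/12 − (-11/12) = 6.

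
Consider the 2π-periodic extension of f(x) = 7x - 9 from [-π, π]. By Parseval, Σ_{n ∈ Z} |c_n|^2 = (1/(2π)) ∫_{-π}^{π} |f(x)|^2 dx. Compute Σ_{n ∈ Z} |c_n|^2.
Σ |c_n|^2 = 49π^2/3 + 81

Expand and integrate term by term over [-π, π]:
  ∫ (7x)^2 dx = 49·(2π^3/3); ∫ 2·7·(-9)·x dx = 0 (odd integrand); ∫ (-9)^2 dx = 81·2π.
So (1/(2π)) ∫_{-π}^{π} (7x - 9)^2 dx = 49π^2/3 + 81 = 49π^2/3 + 81.
Parseval ⇒ Σ |c_n|^2 = 49π^2/3 + 81.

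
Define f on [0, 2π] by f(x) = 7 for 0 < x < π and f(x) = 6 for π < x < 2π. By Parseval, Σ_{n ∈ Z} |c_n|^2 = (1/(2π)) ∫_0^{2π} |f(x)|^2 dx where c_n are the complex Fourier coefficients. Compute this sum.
Σ |c_n|^2 = 85/2

Parseval equates the L^2 energy of f (normalised by 1/(2π)) with the ℓ^2 sum of its Fourier coefficients: (1/(2π)) ∫_0^{2π} |f|^2 = Σ |c_n|^2.
Compute the left side: (1/(2π)) [∫_0^π 7^2 dx + ∫_π^{2π} 6^2 dx] = (1/(2π)) · (49π + 36π) = (49 + 36)/2 = 85/2.
So Σ_{n ∈ Z} |c_n|^2 = 85/2.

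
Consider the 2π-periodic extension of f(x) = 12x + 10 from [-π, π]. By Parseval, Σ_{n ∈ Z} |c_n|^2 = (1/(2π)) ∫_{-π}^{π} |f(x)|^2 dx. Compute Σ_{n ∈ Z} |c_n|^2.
Σ |c_n|^2 = 48π^2 + 100

Expand and integrate term by term over [-π, π]:
  ∫ (12x)^2 dx = 144·(2π^3/3); ∫ 2·12·(10)·x dx = 0 (odd integrand); ∫ 10^2 dx = 100·2π.
So (1/(2π)) ∫_{-π}^{π} (12x + 10)^2 dx = 144π^2/3 + 100 = 48π^2 + 100.
Parseval ⇒ Σ |c_n|^2 = 48π^2 + 100.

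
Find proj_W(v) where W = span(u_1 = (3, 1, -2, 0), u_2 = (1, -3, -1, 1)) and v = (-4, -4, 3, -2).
proj_W(v) = (-181/41, -132/41, 227/82, 43/82)

Set up U = [u_1 | ... | u_2] ∈ R^(4×2). The projector onto W = col(U) is P = U (U^T U)^(-1) U^T.
Compute U^T U =
  [14, 2]
  [2, 12],
and U^T v = (-22, 3).
Solve U^T U · c = U^T v for the coefficients: c = (-135/82, 43/82). The projection is proj_W(v) = U c.
Check: (v - proj_W(v)) · u_1 = 0  (should be 0).
Check: (v - proj_W(v)) · u_2 = 0  (should be 0).
Result: proj_W(v) = (-181/41, -132/41, 227/82, 43/82).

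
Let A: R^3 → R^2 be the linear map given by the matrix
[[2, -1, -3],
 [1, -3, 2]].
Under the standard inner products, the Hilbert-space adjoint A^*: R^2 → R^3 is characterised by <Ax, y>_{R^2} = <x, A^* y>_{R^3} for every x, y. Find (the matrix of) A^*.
A^* = A^T =
[[2, 1],
 [-1, -3],
 [-3, 2]]

For real matrices with standard dot products, the defining identity <Ax, y> = <x, A^* y> gives (Ax)^T y = x^T (A^*) y, i.e. x^T A^T y = x^T (A^*) y. Since this holds for all x, y, we must have A^* = A^T. Therefore
A^* =
[[2, 1],
 [-1, -3],
 [-3, 2]].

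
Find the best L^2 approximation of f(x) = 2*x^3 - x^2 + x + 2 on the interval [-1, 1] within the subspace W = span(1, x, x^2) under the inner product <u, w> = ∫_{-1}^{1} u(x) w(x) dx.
g(x) = -x^2 + 11*x/5 + 2

The best approximation g ∈ W is the orthogonal projection of f onto W. Writing g = a_0 + a_1 x + a_2 x^2, the coefficients solve the normal equations G · a = b where
  G_{ij} = <φ_i, φ_j> and b_i = <f, φ_i>, with φ_0 = 1, φ_1 = x, φ_2 = x^2.
G =
  [2, 0, 2/3]
  [0, 2/3, 0]
  [2/3, 0, 2/5],
b = (10/3, 22/15, 14/15).
Solving gives a_0 = 2, a_1 = 11/5, a_2 = -1, so
  g(x) = -x^2 + 11*x/5 + 2.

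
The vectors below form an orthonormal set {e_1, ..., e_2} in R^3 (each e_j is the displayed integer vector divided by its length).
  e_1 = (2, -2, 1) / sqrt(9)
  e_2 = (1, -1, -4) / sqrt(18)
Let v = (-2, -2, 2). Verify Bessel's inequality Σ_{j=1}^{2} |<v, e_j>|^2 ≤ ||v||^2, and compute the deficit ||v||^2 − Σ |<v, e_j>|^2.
Σ |<v, e_j>|^2 = 4; ||v||^2 = 12; deficit = 8

Write each e_j = u_j / sqrt(<u_j, u_j>) where u_j is the displayed integer vector. Then <v, e_j> = <v, u_j> / sqrt(<u_j, u_j>), so |<v, e_j>|^2 = <v, u_j>^2 / <u_j, u_j>.
Coefficients: <v, e_1> = 2/sqrt(9), <v, e_2> = -8/sqrt(18).
Square and sum: Σ |<v, e_j>|^2 = 4.
Compute ||v||^2 = v·v = 12.
Deficit = 12 − 4 = 8 ≥ 0, confirming Bessel's inequality. (The deficit equals ||v − Σ <v,e_j> e_j||^2, the squared distance from v to span{e_j}.)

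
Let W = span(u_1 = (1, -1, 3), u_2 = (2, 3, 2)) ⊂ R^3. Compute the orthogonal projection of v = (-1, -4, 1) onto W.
proj_W(v) = (-1, -4, 1)

Set up U = [u_1 | ... | u_2] ∈ R^(3×2). The projector onto W = col(U) is P = U (U^T U)^(-1) U^T.
Compute U^T U =
  [11, 5]
  [5, 17],
and U^T v = (6, -12).
Solve U^T U · c = U^T v for the coefficients: c = (1, -1). The projection is proj_W(v) = U c.
Check: (v - proj_W(v)) · u_1 = 0  (should be 0).
Check: (v - proj_W(v)) · u_2 = 0  (should be 0).
Result: proj_W(v) = (-1, -4, 1).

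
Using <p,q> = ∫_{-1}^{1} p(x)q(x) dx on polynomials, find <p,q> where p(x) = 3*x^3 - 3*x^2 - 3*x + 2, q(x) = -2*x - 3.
<p,q> = -22/5

Expand the product: p(x)·q(x) = -6*x^4 - 3*x^3 + 15*x^2 + 5*x - 6.
∫_{-1}^{1} of each monomial x^k gives [2/(k+1) if k even, 0 if k odd]. Integrating term-by-term (or equivalently evaluating the antiderivative F(x) = -6*x^5/5 - 3*x^4/4 + 5*x^3 + 5*x^2/2 - 6*x at the endpoints):
  F(1) − F(−1) = -9/20 − (79/20) = -22/5.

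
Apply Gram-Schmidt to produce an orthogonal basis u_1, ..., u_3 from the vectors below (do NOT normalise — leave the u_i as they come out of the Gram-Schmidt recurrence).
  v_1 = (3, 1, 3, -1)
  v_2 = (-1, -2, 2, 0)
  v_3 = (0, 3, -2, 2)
Orthogonal basis:
  u_1 = (3, 1, 3, -1)
  u_2 = (-23/20, -41/20, 37/20, 1/20)
  u_3 = (-90/179, 182/179, 137/179, 323/179)

Apply the Gram-Schmidt recurrence
  u_1 = v_1
  u_i = v_i − Σ_{j<i} ((v_i · u_j) / (u_j · u_j)) · u_j.

Step by step this gives:
  u_1 = (3, 1, 3, -1)
  u_2 = (-23/20, -41/20, 37/20, 1/20)
  u_3 = (-90/179, 182/179, 137/179, 323/179)

Orthogonality check:
  u_2 · u_1 = 0 (should be 0)
  u_3 · u_1 = 0 (should be 0)
  u_3 · u_2 = 0 (should be 0)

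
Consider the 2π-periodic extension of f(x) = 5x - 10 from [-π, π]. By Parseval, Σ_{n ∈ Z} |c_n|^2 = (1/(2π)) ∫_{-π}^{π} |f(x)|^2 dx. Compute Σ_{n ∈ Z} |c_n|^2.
Σ |c_n|^2 = 25π^2/3 + 100

Expand and integrate term by term over [-π, π]:
  ∫ (5x)^2 dx = 25·(2π^3/3); ∫ 2·5·(-10)·x dx = 0 (odd integrand); ∫ (-10)^2 dx = 100·2π.
So (1/(2π)) ∫_{-π}^{π} (5x - 10)^2 dx = 25π^2/3 + 100 = 25π^2/3 + 100.
Parseval ⇒ Σ |c_n|^2 = 25π^2/3 + 100.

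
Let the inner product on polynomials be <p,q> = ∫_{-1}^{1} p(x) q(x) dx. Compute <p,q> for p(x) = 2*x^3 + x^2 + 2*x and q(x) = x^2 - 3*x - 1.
<p,q> = -20/3

Expand the product: p(x)·q(x) = 2*x^5 - 5*x^4 - 3*x^3 - 7*x^2 - 2*x.
∫_{-1}^{1} of each monomial x^k gives [2/(k+1) if k even, 0 if k odd]. Integrating term-by-term (or equivalently evaluating the antiderivative F(x) = x^6/3 - x^5 - 3*x^4/4 - 7*x^3/3 - x^2 at the endpoints):
  F(1) − F(−1) = -19/4 − (23/12) = -20/3.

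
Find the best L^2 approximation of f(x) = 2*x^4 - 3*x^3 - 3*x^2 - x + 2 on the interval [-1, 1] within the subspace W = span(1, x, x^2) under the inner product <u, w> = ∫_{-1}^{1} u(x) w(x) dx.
g(x) = -9*x^2/7 - 14*x/5 + 64/35

The best approximation g ∈ W is the orthogonal projection of f onto W. Writing g = a_0 + a_1 x + a_2 x^2, the coefficients solve the normal equations G · a = b where
  G_{ij} = <φ_i, φ_j> and b_i = <f, φ_i>, with φ_0 = 1, φ_1 = x, φ_2 = x^2.
G =
  [2, 0, 2/3]
  [0, 2/3, 0]
  [2/3, 0, 2/5],
b = (14/5, -28/15, 74/105).
Solving gives a_0 = 64/35, a_1 = -14/5, a_2 = -9/7, so
  g(x) = -9*x^2/7 - 14*x/5 + 64/35.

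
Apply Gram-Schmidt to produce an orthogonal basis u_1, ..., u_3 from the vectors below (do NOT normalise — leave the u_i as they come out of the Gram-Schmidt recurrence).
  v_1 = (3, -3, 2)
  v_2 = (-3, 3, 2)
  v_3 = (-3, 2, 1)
Orthogonal basis:
  u_1 = (3, -3, 2)
  u_2 = (-12/11, 12/11, 36/11)
  u_3 = (-1/2, -1/2, 0)

Apply the Gram-Schmidt recurrence
  u_1 = v_1
  u_i = v_i − Σ_{j<i} ((v_i · u_j) / (u_j · u_j)) · u_j.

Step by step this gives:
  u_1 = (3, -3, 2)
  u_2 = (-12/11, 12/11, 36/11)
  u_3 = (-1/2, -1/2, 0)

Orthogonality check:
  u_2 · u_1 = 0 (should be 0)
  u_3 · u_1 = 0 (should be 0)
  u_3 · u_2 = 0 (should be 0)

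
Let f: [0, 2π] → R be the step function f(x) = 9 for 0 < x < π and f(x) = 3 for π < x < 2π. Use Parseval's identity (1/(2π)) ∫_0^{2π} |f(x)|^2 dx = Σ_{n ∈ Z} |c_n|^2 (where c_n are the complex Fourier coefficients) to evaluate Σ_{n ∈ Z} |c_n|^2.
Σ |c_n|^2 = 45

Parseval equates the L^2 energy of f (normalised by 1/(2π)) with the ℓ^2 sum of its Fourier coefficients: (1/(2π)) ∫_0^{2π} |f|^2 = Σ |c_n|^2.
Compute the left side: (1/(2π)) [∫_0^π 9^2 dx + ∫_π^{2π} 3^2 dx] = (1/(2π)) · (81π + 9π) = (81 + 9)/2 = 45.
So Σ_{n ∈ Z} |c_n|^2 = 45.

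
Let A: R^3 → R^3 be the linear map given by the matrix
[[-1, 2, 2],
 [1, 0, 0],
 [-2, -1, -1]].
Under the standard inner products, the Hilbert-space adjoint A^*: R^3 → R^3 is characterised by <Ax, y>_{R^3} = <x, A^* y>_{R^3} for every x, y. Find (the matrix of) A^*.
A^* = A^T =
[[-1, 1, -2],
 [2, 0, -1],
 [2, 0, -1]]

For real matrices with standard dot products, the defining identity <Ax, y> = <x, A^* y> gives (Ax)^T y = x^T (A^*) y, i.e. x^T A^T y = x^T (A^*) y. Since this holds for all x, y, we must have A^* = A^T. Therefore
A^* =
[[-1, 1, -2],
 [2, 0, -1],
 [2, 0, -1]].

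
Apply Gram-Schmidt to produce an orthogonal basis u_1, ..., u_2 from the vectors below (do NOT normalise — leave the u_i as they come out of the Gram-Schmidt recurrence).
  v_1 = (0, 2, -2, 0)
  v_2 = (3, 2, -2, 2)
Orthogonal basis:
  u_1 = (0, 2, -2, 0)
  u_2 = (3, 0, 0, 2)

Apply the Gram-Schmidt recurrence
  u_1 = v_1
  u_i = v_i − Σ_{j<i} ((v_i · u_j) / (u_j · u_j)) · u_j.

Step by step this gives:
  u_1 = (0, 2, -2, 0)
  u_2 = (3, 0, 0, 2)

Orthogonality check:
  u_2 · u_1 = 0 (should be 0)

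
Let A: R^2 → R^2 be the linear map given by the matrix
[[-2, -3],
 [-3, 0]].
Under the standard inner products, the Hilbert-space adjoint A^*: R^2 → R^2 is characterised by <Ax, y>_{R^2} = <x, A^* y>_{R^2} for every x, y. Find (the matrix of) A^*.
A^* = A^T =
[[-2, -3],
 [-3, 0]]

For real matrices with standard dot products, the defining identity <Ax, y> = <x, A^* y> gives (Ax)^T y = x^T (A^*) y, i.e. x^T A^T y = x^T (A^*) y. Since this holds for all x, y, we must have A^* = A^T. Therefore
A^* =
[[-2, -3],
 [-3, 0]].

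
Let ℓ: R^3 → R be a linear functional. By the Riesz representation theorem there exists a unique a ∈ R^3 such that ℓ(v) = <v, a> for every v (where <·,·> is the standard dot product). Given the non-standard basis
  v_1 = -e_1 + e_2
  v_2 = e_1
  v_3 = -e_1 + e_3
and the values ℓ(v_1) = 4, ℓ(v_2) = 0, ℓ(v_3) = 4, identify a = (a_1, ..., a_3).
a = (0, 4, 4)

Write a = (a_1, ..., a_3) in the standard basis. For each basis vector v_i, ℓ(v_i) = <v_i, a> is a linear equation in the a_j's. Collect the n equations into a matrix system V a = ℓ, where row i of V is v_i (expressed in the standard basis). Since V is invertible (lower-triangular with 1s on the diagonal, up to permutation), solve by back-substitution:
  V =
[[-1, 1, 0],
 [1, 0, 0],
 [-1, 0, 1]]
  V a = (4, 0, 4)
Solving gives a = (0, 4, 4).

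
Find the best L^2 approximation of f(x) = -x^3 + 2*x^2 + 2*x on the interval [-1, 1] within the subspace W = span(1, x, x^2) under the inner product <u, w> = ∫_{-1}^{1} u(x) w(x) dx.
g(x) = 2*x^2 + 7*x/5

The best approximation g ∈ W is the orthogonal projection of f onto W. Writing g = a_0 + a_1 x + a_2 x^2, the coefficients solve the normal equations G · a = b where
  G_{ij} = <φ_i, φ_j> and b_i = <f, φ_i>, with φ_0 = 1, φ_1 = x, φ_2 = x^2.
G =
  [2, 0, 2/3]
  [0, 2/3, 0]
  [2/3, 0, 2/5],
b = (4/3, 14/15, 4/5).
Solving gives a_0 = 0, a_1 = 7/5, a_2 = 2, so
  g(x) = 2*x^2 + 7*x/5.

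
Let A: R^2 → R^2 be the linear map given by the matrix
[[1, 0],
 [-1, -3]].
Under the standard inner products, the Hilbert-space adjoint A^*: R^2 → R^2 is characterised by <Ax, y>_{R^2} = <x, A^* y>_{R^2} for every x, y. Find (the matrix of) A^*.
A^* = A^T =
[[1, -1],
 [0, -3]]

For real matrices with standard dot products, the defining identity <Ax, y> = <x, A^* y> gives (Ax)^T y = x^T (A^*) y, i.e. x^T A^T y = x^T (A^*) y. Since this holds for all x, y, we must have A^* = A^T. Therefore
A^* =
[[1, -1],
 [0, -3]].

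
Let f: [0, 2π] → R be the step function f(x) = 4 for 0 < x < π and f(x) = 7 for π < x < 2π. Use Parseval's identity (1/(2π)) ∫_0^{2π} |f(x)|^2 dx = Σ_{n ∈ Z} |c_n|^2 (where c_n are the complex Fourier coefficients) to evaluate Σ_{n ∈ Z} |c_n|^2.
Σ |c_n|^2 = 65/2

Parseval equates the L^2 energy of f (normalised by 1/(2π)) with the ℓ^2 sum of its Fourier coefficients: (1/(2π)) ∫_0^{2π} |f|^2 = Σ |c_n|^2.
Compute the left side: (1/(2π)) [∫_0^π 4^2 dx + ∫_π^{2π} 7^2 dx] = (1/(2π)) · (16π + 49π) = (16 + 49)/2 = 65/2.
So Σ_{n ∈ Z} |c_n|^2 = 65/2.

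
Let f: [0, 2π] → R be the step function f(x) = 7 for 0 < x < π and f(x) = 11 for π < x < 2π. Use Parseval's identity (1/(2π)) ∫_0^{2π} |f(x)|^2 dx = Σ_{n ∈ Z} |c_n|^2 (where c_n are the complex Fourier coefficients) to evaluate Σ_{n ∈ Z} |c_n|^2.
Σ |c_n|^2 = 85

Parseval equates the L^2 energy of f (normalised by 1/(2π)) with the ℓ^2 sum of its Fourier coefficients: (1/(2π)) ∫_0^{2π} |f|^2 = Σ |c_n|^2.
Compute the left side: (1/(2π)) [∫_0^π 7^2 dx + ∫_π^{2π} 11^2 dx] = (1/(2π)) · (49π + 121π) = (49 + 121)/2 = 85.
So Σ_{n ∈ Z} |c_n|^2 = 85.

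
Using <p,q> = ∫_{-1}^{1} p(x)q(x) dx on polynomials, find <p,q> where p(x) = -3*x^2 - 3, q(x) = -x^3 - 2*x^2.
<p,q> = 32/5

Expand the product: p(x)·q(x) = 3*x^5 + 6*x^4 + 3*x^3 + 6*x^2.
∫_{-1}^{1} of each monomial x^k gives [2/(k+1) if k even, 0 if k odd]. Integrating term-by-term (or equivalently evaluating the antiderivative F(x) = x^6/2 + 6*x^5/5 + 3*x^4/4 + 2*x^3 at the endpoints):
  F(1) − F(−1) = 89/20 − (-39/20) = 32/5.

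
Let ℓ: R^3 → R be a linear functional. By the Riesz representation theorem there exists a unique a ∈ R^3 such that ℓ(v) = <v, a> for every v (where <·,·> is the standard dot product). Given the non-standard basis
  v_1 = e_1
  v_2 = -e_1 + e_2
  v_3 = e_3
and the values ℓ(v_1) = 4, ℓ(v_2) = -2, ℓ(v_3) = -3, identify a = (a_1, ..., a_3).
a = (4, 2, -3)

Write a = (a_1, ..., a_3) in the standard basis. For each basis vector v_i, ℓ(v_i) = <v_i, a> is a linear equation in the a_j's. Collect the n equations into a matrix system V a = ℓ, where row i of V is v_i (expressed in the standard basis). Since V is invertible (lower-triangular with 1s on the diagonal, up to permutation), solve by back-substitution:
  V =
[[1, 0, 0],
 [-1, 1, 0],
 [0, 0, 1]]
  V a = (4, -2, -3)
Solving gives a = (4, 2, -3).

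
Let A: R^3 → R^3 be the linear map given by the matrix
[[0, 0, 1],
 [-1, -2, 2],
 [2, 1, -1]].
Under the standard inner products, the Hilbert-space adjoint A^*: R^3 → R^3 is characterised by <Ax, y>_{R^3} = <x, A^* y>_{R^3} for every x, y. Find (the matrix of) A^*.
A^* = A^T =
[[0, -1, 2],
 [0, -2, 1],
 [1, 2, -1]]

For real matrices with standard dot products, the defining identity <Ax, y> = <x, A^* y> gives (Ax)^T y = x^T (A^*) y, i.e. x^T A^T y = x^T (A^*) y. Since this holds for all x, y, we must have A^* = A^T. Therefore
A^* =
[[0, -1, 2],
 [0, -2, 1],
 [1, 2, -1]].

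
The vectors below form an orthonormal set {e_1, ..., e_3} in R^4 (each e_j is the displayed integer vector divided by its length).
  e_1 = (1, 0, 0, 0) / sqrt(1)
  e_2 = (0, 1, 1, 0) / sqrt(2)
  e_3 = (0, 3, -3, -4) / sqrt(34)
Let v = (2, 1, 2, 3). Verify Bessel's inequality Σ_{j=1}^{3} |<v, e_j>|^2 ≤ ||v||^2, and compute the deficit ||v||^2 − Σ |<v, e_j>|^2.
Σ |<v, e_j>|^2 = 257/17; ||v||^2 = 18; deficit = 49/17

Write each e_j = u_j / sqrt(<u_j, u_j>) where u_j is the displayed integer vector. Then <v, e_j> = <v, u_j> / sqrt(<u_j, u_j>), so |<v, e_j>|^2 = <v, u_j>^2 / <u_j, u_j>.
Coefficients: <v, e_1> = 2/sqrt(1), <v, e_2> = 3/sqrt(2), <v, e_3> = -15/sqrt(34).
Square and sum: Σ |<v, e_j>|^2 = 257/17.
Compute ||v||^2 = v·v = 18.
Deficit = 18 − 257/17 = 49/17 ≥ 0, confirming Bessel's inequality. (The deficit equals ||v − Σ <v,e_j> e_j||^2, the squared distance from v to span{e_j}.)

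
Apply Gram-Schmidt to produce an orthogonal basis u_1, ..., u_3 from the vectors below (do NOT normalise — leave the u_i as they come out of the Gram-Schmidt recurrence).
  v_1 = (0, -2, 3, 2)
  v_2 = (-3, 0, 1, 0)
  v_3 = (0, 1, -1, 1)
Orthogonal basis:
  u_1 = (0, -2, 3, 2)
  u_2 = (-3, 6/17, 8/17, -6/17)
  u_3 = (-24/161, 107/161, -72/161, 215/161)

Apply the Gram-Schmidt recurrence
  u_1 = v_1
  u_i = v_i − Σ_{j<i} ((v_i · u_j) / (u_j · u_j)) · u_j.

Step by step this gives:
  u_1 = (0, -2, 3, 2)
  u_2 = (-3, 6/17, 8/17, -6/17)
  u_3 = (-24/161, 107/161, -72/161, 215/161)

Orthogonality check:
  u_2 · u_1 = 0 (should be 0)
  u_3 · u_1 = 0 (should be 0)
  u_3 · u_2 = 0 (should be 0)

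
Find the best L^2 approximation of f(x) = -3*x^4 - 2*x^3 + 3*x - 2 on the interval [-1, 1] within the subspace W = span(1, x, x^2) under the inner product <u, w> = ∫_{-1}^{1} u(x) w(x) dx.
g(x) = -18*x^2/7 + 9*x/5 - 61/35

The best approximation g ∈ W is the orthogonal projection of f onto W. Writing g = a_0 + a_1 x + a_2 x^2, the coefficients solve the normal equations G · a = b where
  G_{ij} = <φ_i, φ_j> and b_i = <f, φ_i>, with φ_0 = 1, φ_1 = x, φ_2 = x^2.
G =
  [2, 0, 2/3]
  [0, 2/3, 0]
  [2/3, 0, 2/5],
b = (-26/5, 6/5, -46/21).
Solving gives a_0 = -61/35, a_1 = 9/5, a_2 = -18/7, so
  g(x) = -18*x^2/7 + 9*x/5 - 61/35.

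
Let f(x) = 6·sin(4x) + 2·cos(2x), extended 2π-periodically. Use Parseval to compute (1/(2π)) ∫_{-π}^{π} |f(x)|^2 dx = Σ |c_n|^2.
Σ |c_n|^2 = 20

Expand |f|^2 and use orthogonality of {sin(nx), cos(mx)} on [-π, π]:
  ∫_{-π}^{π} sin(nx)^2 dx = π, ∫ cos(mx)^2 dx = π, and cross terms integrate to 0.
So ∫_{-π}^{π} f(x)^2 dx = 6^2 · π + 2^2 · π = (36 + 4)π.
Divide by 2π: (36 + 4)/2 = 20.
By Parseval, this equals Σ |c_n|^2.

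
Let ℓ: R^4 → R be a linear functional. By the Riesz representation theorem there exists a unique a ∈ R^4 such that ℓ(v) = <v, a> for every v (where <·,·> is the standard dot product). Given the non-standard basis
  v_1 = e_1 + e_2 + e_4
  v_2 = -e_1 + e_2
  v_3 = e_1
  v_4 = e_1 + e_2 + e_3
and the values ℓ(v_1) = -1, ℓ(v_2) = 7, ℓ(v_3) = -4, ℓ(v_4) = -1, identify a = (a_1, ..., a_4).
a = (-4, 3, 0, 0)

Write a = (a_1, ..., a_4) in the standard basis. For each basis vector v_i, ℓ(v_i) = <v_i, a> is a linear equation in the a_j's. Collect the n equations into a matrix system V a = ℓ, where row i of V is v_i (expressed in the standard basis). Since V is invertible (lower-triangular with 1s on the diagonal, up to permutation), solve by back-substitution:
  V =
[[1, 1, 0, 1],
 [-1, 1, 0, 0],
 [1, 0, 0, 0],
 [1, 1, 1, 0]]
  V a = (-1, 7, -4, -1)
Solving gives a = (-4, 3, 0, 0).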